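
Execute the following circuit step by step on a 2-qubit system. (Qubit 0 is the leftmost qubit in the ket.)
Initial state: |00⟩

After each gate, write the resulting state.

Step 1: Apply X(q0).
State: |10⟩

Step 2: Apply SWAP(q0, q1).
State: |01⟩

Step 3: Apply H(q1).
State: 1/√2|00⟩ - 1/√2|01⟩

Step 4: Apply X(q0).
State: 1/√2|10⟩ - 1/√2|11⟩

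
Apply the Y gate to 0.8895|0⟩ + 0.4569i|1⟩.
0.4569|0⟩ + 0.8895i|1⟩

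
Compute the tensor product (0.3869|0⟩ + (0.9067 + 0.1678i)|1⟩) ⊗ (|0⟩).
0.3869|00⟩ + (0.9067 + 0.1678i)|10⟩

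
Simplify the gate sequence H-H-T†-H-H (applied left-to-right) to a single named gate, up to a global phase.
T†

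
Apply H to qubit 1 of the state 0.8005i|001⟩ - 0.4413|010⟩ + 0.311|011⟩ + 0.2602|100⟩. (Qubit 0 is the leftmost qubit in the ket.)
-0.312|000⟩ + (0.2199 + 0.566i)|001⟩ + 0.312|010⟩ + (-0.2199 + 0.566i)|011⟩ + 0.184|100⟩ + 0.184|110⟩

H on qubit 1 mixes each pair of kets that differ only in qubit 1: amplitudes (a, b) of (|…0…⟩, |…1…⟩) become ((a + b)/√2, (a − b)/√2). Kets absent from the input have amplitude 0.
(|000⟩, |010⟩): (a, b) = (0, -0.4413) → (-0.312, 0.312)
(|001⟩, |011⟩): (a, b) = (0.8005i, 0.311) → ((0.2199 + 0.566i), (-0.2199 + 0.566i))
(|100⟩, |110⟩): (a, b) = (0.2602, 0) → (0.184, 0.184)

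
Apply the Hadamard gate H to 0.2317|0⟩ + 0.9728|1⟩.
0.8517|0⟩ - 0.524|1⟩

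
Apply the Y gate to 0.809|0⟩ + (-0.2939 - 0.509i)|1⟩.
(-0.509 + 0.2939i)|0⟩ + 0.809i|1⟩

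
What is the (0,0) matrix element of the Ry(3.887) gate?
-0.3641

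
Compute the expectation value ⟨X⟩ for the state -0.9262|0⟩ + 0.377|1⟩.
-0.6984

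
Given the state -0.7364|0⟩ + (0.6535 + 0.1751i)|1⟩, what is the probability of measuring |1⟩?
0.4577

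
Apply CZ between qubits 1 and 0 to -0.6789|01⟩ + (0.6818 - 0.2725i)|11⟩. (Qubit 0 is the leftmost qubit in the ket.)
-0.6789|01⟩ + (-0.6818 + 0.2725i)|11⟩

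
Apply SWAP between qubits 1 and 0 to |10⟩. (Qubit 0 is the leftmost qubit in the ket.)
|01⟩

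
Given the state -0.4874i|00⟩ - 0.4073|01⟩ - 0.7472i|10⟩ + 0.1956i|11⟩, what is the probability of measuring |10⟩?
0.5583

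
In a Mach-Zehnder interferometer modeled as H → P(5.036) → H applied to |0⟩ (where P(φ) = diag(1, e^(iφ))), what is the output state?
(0.659 - 0.474i)|0⟩ + (0.341 + 0.474i)|1⟩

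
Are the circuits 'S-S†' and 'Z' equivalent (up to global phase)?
No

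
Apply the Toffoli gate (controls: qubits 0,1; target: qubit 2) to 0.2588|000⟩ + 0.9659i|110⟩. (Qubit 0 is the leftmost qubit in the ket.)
0.2588|000⟩ + 0.9659i|111⟩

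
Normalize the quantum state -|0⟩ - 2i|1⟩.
-1/√5|0⟩ - 0.8944i|1⟩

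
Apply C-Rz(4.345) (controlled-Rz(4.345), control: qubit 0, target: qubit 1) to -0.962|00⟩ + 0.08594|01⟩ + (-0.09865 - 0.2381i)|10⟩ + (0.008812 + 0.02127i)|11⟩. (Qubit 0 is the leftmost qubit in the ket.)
-0.962|00⟩ + 0.08594|01⟩ + (-0.1404 + 0.2161i)|10⟩ + (-0.02252 - 0.004775i)|11⟩

C-Rz(4.345) leaves the control-|0⟩ kets |00⟩, |01⟩ unchanged and applies Rz(4.345) to qubit 1 on the control-|1⟩ pair (|10⟩, |11⟩).
Rz(4.345) = [[e^(−iθ/2), 0], [0, e^(iθ/2)]] with e^(±iθ/2) = cos(θ/2) ± i·sin(θ/2); θ = 4.345, cos(θ/2) ≈ -0.566048, sin(θ/2) ≈ 0.824372.
With a = amp(|10⟩) = (-0.09865 - 0.2381i) and b = amp(|11⟩) = (0.008812 + 0.02127i):
new amp(|10⟩) = (-0.566048 - 0.824372i)·a = (-0.1404 + 0.2161i)
new amp(|11⟩) = (-0.566048 + 0.824372i)·b = (-0.02252 - 0.004775i)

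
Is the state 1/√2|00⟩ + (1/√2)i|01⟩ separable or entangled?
Separable

Writing the state as a|00⟩ + b|01⟩ + c|10⟩ + d|11⟩, it is a product state iff ad − bc = 0.
Here (a, b, c, d) = (1/√2, (1/√2)i, 0, 0): ad − bc = (1/√2)(0) − ((1/√2)i)(0) = 0, so the state is separable.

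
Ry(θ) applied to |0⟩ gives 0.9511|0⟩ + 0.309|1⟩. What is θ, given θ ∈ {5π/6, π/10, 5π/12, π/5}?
π/5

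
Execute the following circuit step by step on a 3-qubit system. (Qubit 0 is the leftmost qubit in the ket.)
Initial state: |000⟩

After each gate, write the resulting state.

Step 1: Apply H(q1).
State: 1/√2|000⟩ + 1/√2|010⟩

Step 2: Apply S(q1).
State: 1/√2|000⟩ + (1/√2)i|010⟩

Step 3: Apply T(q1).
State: 1/√2|000⟩ + (-1/2 + (1/2)i)|010⟩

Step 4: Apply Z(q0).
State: 1/√2|000⟩ + (-1/2 + (1/2)i)|010⟩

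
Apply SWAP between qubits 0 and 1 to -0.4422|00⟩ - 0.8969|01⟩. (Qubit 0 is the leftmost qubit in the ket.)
-0.4422|00⟩ - 0.8969|10⟩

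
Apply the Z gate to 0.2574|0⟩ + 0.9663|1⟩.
0.2574|0⟩ - 0.9663|1⟩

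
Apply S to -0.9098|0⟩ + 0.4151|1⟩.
-0.9098|0⟩ + 0.4151i|1⟩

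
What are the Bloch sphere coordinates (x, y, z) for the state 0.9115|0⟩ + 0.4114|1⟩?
(0.75, 0, 0.6616)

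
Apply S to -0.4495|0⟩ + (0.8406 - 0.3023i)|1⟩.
-0.4495|0⟩ + (0.3023 + 0.8406i)|1⟩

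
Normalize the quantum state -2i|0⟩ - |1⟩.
-0.8944i|0⟩ - 1/√5|1⟩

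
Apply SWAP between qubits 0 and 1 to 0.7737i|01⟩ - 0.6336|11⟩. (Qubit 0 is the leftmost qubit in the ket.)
0.7737i|10⟩ - 0.6336|11⟩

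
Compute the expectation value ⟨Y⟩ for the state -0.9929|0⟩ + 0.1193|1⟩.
0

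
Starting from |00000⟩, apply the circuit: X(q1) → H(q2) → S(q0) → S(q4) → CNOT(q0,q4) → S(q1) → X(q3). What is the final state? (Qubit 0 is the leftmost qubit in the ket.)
(1/√2)i|01010⟩ + (1/√2)i|01110⟩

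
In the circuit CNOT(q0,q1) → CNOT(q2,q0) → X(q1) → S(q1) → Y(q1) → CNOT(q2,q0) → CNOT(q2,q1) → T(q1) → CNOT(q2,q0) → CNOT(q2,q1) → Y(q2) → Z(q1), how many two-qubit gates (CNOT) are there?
6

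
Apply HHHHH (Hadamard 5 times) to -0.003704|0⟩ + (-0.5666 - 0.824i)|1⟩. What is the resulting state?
(-0.4033 - 0.5827i)|0⟩ + (0.398 + 0.5827i)|1⟩

H² = I, so H^5 = H: a single Hadamard. With (a, b) = (-0.003704, (-0.5666 - 0.824i)), H gives ((a + b)/√2, (a − b)/√2) = ((-0.4033 - 0.5827i), (0.398 + 0.5827i)).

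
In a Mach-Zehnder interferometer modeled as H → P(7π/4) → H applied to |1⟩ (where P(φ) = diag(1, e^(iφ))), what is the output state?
(0.1464 + (1/√8)i)|0⟩ + (0.8536 - (1/√8)i)|1⟩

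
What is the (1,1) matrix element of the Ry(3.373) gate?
-0.1154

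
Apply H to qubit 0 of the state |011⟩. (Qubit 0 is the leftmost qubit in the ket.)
1/√2|011⟩ + 1/√2|111⟩

H on qubit 0 mixes each pair of kets that differ only in qubit 0: amplitudes (a, b) of (|…0…⟩, |…1…⟩) become ((a + b)/√2, (a − b)/√2). Kets absent from the input have amplitude 0.
(|011⟩, |111⟩): (a, b) = (1, 0) → (1/√2, 1/√2)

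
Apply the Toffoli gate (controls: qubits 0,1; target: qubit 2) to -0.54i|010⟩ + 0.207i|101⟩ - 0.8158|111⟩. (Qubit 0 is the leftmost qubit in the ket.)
-0.54i|010⟩ + 0.207i|101⟩ - 0.8158|110⟩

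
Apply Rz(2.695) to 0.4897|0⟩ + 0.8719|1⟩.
(0.1084 - 0.4775i)|0⟩ + (0.1931 + 0.8503i)|1⟩

Rz(2.695) = [[e^(−iθ/2), 0], [0, e^(iθ/2)]] with e^(±iθ/2) = cos(θ/2) ± i·sin(θ/2); θ = 2.695, cos(θ/2) ≈ 0.221445, sin(θ/2) ≈ 0.975173.
With a = amp(|0⟩) = 0.4897 and b = amp(|1⟩) = 0.8719:
new amp(|0⟩) = (0.221445 - 0.975173i)·a = (0.1084 - 0.4775i)
new amp(|1⟩) = (0.221445 + 0.975173i)·b = (0.1931 + 0.8503i)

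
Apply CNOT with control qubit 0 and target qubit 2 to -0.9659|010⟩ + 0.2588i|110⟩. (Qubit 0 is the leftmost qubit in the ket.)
-0.9659|010⟩ + 0.2588i|111⟩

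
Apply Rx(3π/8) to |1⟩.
-0.5556i|0⟩ + 0.8315|1⟩

Rx(3π/8) = [[cos(θ/2), −i·sin(θ/2)], [−i·sin(θ/2), cos(θ/2)]]; θ = 3π/8, cos(θ/2) ≈ 0.83147, sin(θ/2) ≈ 0.55557.
With a = amp(|0⟩) = 0 and b = amp(|1⟩) = 1:
new amp(|0⟩) = (0.83147)·a + (-0.55557i)·b = -0.5556i
new amp(|1⟩) = (-0.55557i)·a + (0.83147)·b = 0.8315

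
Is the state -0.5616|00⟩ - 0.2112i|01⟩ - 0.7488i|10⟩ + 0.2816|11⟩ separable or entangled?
Separable

Writing the state as a|00⟩ + b|01⟩ + c|10⟩ + d|11⟩, it is a product state iff ad − bc = 0.
Here (a, b, c, d) = (-0.5616, -0.2112i, -0.7488i, 0.2816): ad − bc = (-0.5616)(0.2816) − (-0.2112i)(-0.7488i) = 0, so the state is separable.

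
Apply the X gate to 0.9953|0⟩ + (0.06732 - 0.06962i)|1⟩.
(0.06732 - 0.06962i)|0⟩ + 0.9953|1⟩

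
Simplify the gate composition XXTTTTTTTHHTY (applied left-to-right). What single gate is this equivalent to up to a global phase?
Y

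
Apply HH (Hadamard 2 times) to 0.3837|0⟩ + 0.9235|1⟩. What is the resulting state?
0.3837|0⟩ + 0.9235|1⟩

H² = I, so an even number of Hadamards cancels: H^2 = I and the state is unchanged.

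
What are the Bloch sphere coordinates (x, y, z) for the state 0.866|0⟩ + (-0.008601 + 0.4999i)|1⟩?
(-0.0149, 0.8658, 0.5)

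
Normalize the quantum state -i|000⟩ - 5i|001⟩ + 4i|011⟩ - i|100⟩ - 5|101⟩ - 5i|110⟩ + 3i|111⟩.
-0.09901i|000⟩ - 0.4951i|001⟩ + 0.3961i|011⟩ - 0.09901i|100⟩ - 0.4951|101⟩ - 0.4951i|110⟩ + 0.297i|111⟩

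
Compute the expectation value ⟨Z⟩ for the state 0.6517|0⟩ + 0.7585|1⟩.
-0.1506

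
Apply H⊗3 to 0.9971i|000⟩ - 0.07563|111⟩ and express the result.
(-0.02674 + 0.3525i)|000⟩ + (0.02674 + 0.3525i)|001⟩ + (0.02674 + 0.3525i)|010⟩ + (-0.02674 + 0.3525i)|011⟩ + (0.02674 + 0.3525i)|100⟩ + (-0.02674 + 0.3525i)|101⟩ + (-0.02674 + 0.3525i)|110⟩ + (0.02674 + 0.3525i)|111⟩

H⊗3 gives amp(|y⟩) = (1/2√2) Σ_x (−1)^(x·y) amp(|x⟩), where x·y is the number of positions in which both x and y have a 1.
|000⟩: (0.9971i - 0.07563)/(2√2) = (-0.02674 + 0.3525i)
|001⟩: (0.9971i + 0.07563)/(2√2) = (0.02674 + 0.3525i)
|010⟩: (0.9971i + 0.07563)/(2√2) = (0.02674 + 0.3525i)
|011⟩: (0.9971i - 0.07563)/(2√2) = (-0.02674 + 0.3525i)
|100⟩: (0.9971i + 0.07563)/(2√2) = (0.02674 + 0.3525i)
|101⟩: (0.9971i - 0.07563)/(2√2) = (-0.02674 + 0.3525i)
|110⟩: (0.9971i - 0.07563)/(2√2) = (-0.02674 + 0.3525i)
|111⟩: (0.9971i + 0.07563)/(2√2) = (0.02674 + 0.3525i)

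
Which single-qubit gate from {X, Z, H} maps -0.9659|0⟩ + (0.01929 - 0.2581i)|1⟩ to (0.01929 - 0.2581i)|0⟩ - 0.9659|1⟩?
X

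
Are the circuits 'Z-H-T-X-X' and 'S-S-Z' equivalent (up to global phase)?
No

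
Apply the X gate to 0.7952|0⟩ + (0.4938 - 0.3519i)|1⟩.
(0.4938 - 0.3519i)|0⟩ + 0.7952|1⟩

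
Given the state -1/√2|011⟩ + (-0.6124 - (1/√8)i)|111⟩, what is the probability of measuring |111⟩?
0.5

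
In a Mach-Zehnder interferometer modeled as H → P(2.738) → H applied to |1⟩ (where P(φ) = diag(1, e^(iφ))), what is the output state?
(0.9598 - 0.1964i)|0⟩ + (0.04017 + 0.1964i)|1⟩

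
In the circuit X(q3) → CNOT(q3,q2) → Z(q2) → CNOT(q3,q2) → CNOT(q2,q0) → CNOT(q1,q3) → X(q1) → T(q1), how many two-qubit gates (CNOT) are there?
4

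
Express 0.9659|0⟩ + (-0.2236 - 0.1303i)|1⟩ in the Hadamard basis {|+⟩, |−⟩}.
(0.5249 - 0.09214i)|+⟩ + (0.8411 + 0.09214i)|−⟩

With |ψ⟩ = α|0⟩ + β|1⟩, the Hadamard-basis coefficients are ⟨+|ψ⟩ = (α + β)/√2 and ⟨−|ψ⟩ = (α − β)/√2.
Here α = 0.9659, β = (-0.2236 - 0.1303i): (α + β)/√2 = (0.5249 - 0.09214i), (α − β)/√2 = (0.8411 + 0.09214i).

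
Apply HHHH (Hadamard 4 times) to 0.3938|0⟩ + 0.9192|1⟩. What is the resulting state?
0.3938|0⟩ + 0.9192|1⟩

H² = I, so an even number of Hadamards cancels: H^4 = I and the state is unchanged.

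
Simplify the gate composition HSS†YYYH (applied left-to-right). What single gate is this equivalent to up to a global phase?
Y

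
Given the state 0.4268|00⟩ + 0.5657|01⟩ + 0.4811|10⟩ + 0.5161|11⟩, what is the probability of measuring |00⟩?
0.1822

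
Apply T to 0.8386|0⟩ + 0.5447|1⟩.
0.8386|0⟩ + (0.3852 + 0.3852i)|1⟩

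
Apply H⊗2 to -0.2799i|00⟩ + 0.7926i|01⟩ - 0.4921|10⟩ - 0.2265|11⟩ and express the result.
(-0.3593 + 0.2564i)|00⟩ + (-0.1328 - 0.5363i)|01⟩ + (0.3593 + 0.2564i)|10⟩ + (0.1328 - 0.5363i)|11⟩

H⊗2 gives amp(|y⟩) = (1/2) Σ_x (−1)^(x·y) amp(|x⟩), where x·y is the number of positions in which both x and y have a 1.
|00⟩: (-0.2799i + 0.7926i - 0.4921 - 0.2265)/2 = (-0.3593 + 0.2564i)
|01⟩: (-0.2799i - 0.7926i - 0.4921 + 0.2265)/2 = (-0.1328 - 0.5363i)
|10⟩: (-0.2799i + 0.7926i + 0.4921 + 0.2265)/2 = (0.3593 + 0.2564i)
|11⟩: (-0.2799i - 0.7926i + 0.4921 - 0.2265)/2 = (0.1328 - 0.5363i)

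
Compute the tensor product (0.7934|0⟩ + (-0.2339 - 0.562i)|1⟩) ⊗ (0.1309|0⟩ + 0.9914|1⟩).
0.1039|00⟩ + 0.7866|01⟩ + (-0.03062 - 0.07357i)|10⟩ + (-0.2319 - 0.5572i)|11⟩

amp(|b₁b₂…⟩) = product of the factor amplitudes for bits b₁, b₂, …; only kets whose every factor amplitude is nonzero survive.
|00⟩: (0.7934)(0.1309) = 0.1039
|01⟩: (0.7934)(0.9914) = 0.7866
|10⟩: (-0.2339 - 0.562i)(0.1309) = (-0.03062 - 0.07357i)
|11⟩: (-0.2339 - 0.562i)(0.9914) = (-0.2319 - 0.5572i)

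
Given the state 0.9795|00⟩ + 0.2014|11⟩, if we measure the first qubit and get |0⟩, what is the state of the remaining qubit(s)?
|0⟩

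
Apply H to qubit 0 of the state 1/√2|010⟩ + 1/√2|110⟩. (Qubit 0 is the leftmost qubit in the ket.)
|010⟩

H on qubit 0 mixes each pair of kets that differ only in qubit 0: amplitudes (a, b) of (|…0…⟩, |…1…⟩) become ((a + b)/√2, (a − b)/√2). Kets absent from the input have amplitude 0.
(|010⟩, |110⟩): (a, b) = (1/√2, 1/√2) → (1, 0)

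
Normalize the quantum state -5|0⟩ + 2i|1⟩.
-0.9285|0⟩ + 0.3714i|1⟩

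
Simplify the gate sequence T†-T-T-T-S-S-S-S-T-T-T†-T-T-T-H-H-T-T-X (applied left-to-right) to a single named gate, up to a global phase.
X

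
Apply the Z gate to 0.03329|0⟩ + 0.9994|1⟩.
0.03329|0⟩ - 0.9994|1⟩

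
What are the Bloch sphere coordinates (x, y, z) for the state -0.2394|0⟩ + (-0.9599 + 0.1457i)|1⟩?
(0.4596, -0.06976, -0.8853)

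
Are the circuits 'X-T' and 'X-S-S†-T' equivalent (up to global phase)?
Yes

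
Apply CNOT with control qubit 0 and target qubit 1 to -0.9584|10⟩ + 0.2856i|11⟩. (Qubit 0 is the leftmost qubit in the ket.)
0.2856i|10⟩ - 0.9584|11⟩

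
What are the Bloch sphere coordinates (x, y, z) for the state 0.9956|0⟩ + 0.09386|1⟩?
(0.1869, 0, 0.9824)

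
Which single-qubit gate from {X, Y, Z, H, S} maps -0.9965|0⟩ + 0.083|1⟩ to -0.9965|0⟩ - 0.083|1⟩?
Z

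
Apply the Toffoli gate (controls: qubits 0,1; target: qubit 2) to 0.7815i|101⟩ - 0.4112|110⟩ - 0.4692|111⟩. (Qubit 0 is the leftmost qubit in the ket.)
0.7815i|101⟩ - 0.4692|110⟩ - 0.4112|111⟩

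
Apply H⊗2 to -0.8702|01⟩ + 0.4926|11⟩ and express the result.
-0.1888|00⟩ + 0.1888|01⟩ - 0.6814|10⟩ + 0.6814|11⟩

H⊗2 gives amp(|y⟩) = (1/2) Σ_x (−1)^(x·y) amp(|x⟩), where x·y is the number of positions in which both x and y have a 1.
|00⟩: (-0.8702 + 0.4926)/2 = -0.1888
|01⟩: (0.8702 - 0.4926)/2 = 0.1888
|10⟩: (-0.8702 - 0.4926)/2 = -0.6814
|11⟩: (0.8702 + 0.4926)/2 = 0.6814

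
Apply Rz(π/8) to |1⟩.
(0.9808 + 0.1951i)|1⟩

Rz(π/8) = [[e^(−iθ/2), 0], [0, e^(iθ/2)]] with e^(±iθ/2) = cos(θ/2) ± i·sin(θ/2); θ = π/8, cos(θ/2) ≈ 0.980785, sin(θ/2) ≈ 0.19509.
With a = amp(|0⟩) = 0 and b = amp(|1⟩) = 1:
new amp(|0⟩) = (0.980785 - 0.19509i)·a = 0
new amp(|1⟩) = (0.980785 + 0.19509i)·b = (0.9808 + 0.1951i)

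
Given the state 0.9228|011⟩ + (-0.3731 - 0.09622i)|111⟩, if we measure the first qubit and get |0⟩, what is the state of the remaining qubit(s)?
|11⟩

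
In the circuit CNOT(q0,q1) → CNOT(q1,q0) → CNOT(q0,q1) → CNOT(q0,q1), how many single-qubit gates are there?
0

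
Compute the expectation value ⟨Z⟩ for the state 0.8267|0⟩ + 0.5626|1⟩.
0.3669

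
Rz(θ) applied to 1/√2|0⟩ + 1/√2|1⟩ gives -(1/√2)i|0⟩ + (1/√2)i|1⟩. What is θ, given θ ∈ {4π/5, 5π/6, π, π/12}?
π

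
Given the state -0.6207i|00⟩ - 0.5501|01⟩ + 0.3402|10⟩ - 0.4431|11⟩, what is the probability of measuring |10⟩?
0.1157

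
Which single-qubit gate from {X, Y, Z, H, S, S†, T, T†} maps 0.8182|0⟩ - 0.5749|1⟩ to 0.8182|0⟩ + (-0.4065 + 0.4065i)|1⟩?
T†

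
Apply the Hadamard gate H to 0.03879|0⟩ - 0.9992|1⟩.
-0.6791|0⟩ + 0.734|1⟩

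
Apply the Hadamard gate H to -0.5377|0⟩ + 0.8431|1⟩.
0.216|0⟩ - 0.9764|1⟩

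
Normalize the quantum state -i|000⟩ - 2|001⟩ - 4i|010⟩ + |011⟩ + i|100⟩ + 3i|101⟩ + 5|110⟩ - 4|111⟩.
-0.117i|000⟩ - 0.2341|001⟩ - 0.4682i|010⟩ + 0.117|011⟩ + 0.117i|100⟩ + 0.3511i|101⟩ + 0.5852|110⟩ - 0.4682|111⟩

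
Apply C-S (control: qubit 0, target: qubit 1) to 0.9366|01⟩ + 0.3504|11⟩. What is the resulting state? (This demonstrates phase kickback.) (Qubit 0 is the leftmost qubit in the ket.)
0.9366|01⟩ + 0.3504i|11⟩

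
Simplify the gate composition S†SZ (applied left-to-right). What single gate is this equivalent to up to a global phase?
Z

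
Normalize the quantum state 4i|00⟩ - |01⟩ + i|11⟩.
0.9428i|00⟩ - 0.2357|01⟩ + 0.2357i|11⟩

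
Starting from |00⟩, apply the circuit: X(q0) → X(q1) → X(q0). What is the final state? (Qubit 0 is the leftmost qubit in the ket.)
|01⟩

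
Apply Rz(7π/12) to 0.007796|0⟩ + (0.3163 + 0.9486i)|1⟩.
(0.004746 - 0.006185i)|0⟩ + (-0.56 + 0.8284i)|1⟩

Rz(7π/12) = [[e^(−iθ/2), 0], [0, e^(iθ/2)]] with e^(±iθ/2) = cos(θ/2) ± i·sin(θ/2); θ = 7π/12, cos(θ/2) ≈ 0.608761, sin(θ/2) ≈ 0.793353.
With a = amp(|0⟩) = 0.007796 and b = amp(|1⟩) = (0.3163 + 0.9486i):
new amp(|0⟩) = (0.608761 - 0.793353i)·a = (0.004746 - 0.006185i)
new amp(|1⟩) = (0.608761 + 0.793353i)·b = (-0.56 + 0.8284i)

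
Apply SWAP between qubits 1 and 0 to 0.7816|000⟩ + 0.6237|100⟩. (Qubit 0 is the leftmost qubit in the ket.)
0.7816|000⟩ + 0.6237|010⟩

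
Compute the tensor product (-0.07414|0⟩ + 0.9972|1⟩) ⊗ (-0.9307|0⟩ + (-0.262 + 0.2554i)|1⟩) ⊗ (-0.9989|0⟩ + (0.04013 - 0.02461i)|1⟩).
-0.06893|000⟩ + (0.002769 - 0.001698i)|001⟩ + (-0.0194 + 0.01891i)|010⟩ + (0.0003135 - 0.001238i)|011⟩ + 0.9271|100⟩ + (-0.03724 + 0.02284i)|101⟩ + (0.261 - 0.2544i)|110⟩ + (-0.004217 + 0.01665i)|111⟩

amp(|b₁b₂…⟩) = product of the factor amplitudes for bits b₁, b₂, …; only kets whose every factor amplitude is nonzero survive.
|000⟩: (-0.07414)(-0.9307)(-0.9989) = -0.06893
|001⟩: (-0.07414)(-0.9307)(0.04013 - 0.02461i) = (0.002769 - 0.001698i)
|010⟩: (-0.07414)(-0.262 + 0.2554i)(-0.9989) = (-0.0194 + 0.01891i)
|011⟩: (-0.07414)(-0.262 + 0.2554i)(0.04013 - 0.02461i) = (0.0003135 - 0.001238i)
|100⟩: (0.9972)(-0.9307)(-0.9989) = 0.9271
|101⟩: (0.9972)(-0.9307)(0.04013 - 0.02461i) = (-0.03724 + 0.02284i)
|110⟩: (0.9972)(-0.262 + 0.2554i)(-0.9989) = (0.261 - 0.2544i)
|111⟩: (0.9972)(-0.262 + 0.2554i)(0.04013 - 0.02461i) = (-0.004217 + 0.01665i)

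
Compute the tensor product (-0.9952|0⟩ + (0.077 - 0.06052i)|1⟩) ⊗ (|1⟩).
-0.9952|01⟩ + (0.077 - 0.06052i)|11⟩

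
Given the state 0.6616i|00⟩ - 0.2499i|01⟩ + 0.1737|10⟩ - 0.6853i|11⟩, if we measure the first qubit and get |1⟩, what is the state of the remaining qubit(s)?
0.2457|0⟩ - 0.9693i|1⟩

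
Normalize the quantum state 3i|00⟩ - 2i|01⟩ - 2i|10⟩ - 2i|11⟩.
0.6547i|00⟩ - 0.4364i|01⟩ - 0.4364i|10⟩ - 0.4364i|11⟩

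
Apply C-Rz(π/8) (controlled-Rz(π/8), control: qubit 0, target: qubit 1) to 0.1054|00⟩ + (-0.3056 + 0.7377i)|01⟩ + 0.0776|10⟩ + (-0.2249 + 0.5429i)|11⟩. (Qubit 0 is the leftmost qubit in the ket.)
0.1054|00⟩ + (-0.3056 + 0.7377i)|01⟩ + (0.07611 - 0.01514i)|10⟩ + (-0.3265 + 0.4886i)|11⟩

C-Rz(π/8) leaves the control-|0⟩ kets |00⟩, |01⟩ unchanged and applies Rz(π/8) to qubit 1 on the control-|1⟩ pair (|10⟩, |11⟩).
Rz(π/8) = [[e^(−iθ/2), 0], [0, e^(iθ/2)]] with e^(±iθ/2) = cos(θ/2) ± i·sin(θ/2); θ = π/8, cos(θ/2) ≈ 0.980785, sin(θ/2) ≈ 0.19509.
With a = amp(|10⟩) = 0.0776 and b = amp(|11⟩) = (-0.2249 + 0.5429i):
new amp(|10⟩) = (0.980785 - 0.19509i)·a = (0.07611 - 0.01514i)
new amp(|11⟩) = (0.980785 + 0.19509i)·b = (-0.3265 + 0.4886i)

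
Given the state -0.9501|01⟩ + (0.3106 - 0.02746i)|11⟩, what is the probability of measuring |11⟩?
0.09723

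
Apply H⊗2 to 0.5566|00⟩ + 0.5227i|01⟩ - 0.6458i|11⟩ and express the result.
(0.2783 - 0.06155i)|00⟩ + (0.2783 + 0.06155i)|01⟩ + (0.2783 + 0.5843i)|10⟩ + (0.2783 - 0.5843i)|11⟩

H⊗2 gives amp(|y⟩) = (1/2) Σ_x (−1)^(x·y) amp(|x⟩), where x·y is the number of positions in which both x and y have a 1.
|00⟩: (0.5566 + 0.5227i - 0.6458i)/2 = (0.2783 - 0.06155i)
|01⟩: (0.5566 - 0.5227i + 0.6458i)/2 = (0.2783 + 0.06155i)
|10⟩: (0.5566 + 0.5227i + 0.6458i)/2 = (0.2783 + 0.5843i)
|11⟩: (0.5566 - 0.5227i - 0.6458i)/2 = (0.2783 - 0.5843i)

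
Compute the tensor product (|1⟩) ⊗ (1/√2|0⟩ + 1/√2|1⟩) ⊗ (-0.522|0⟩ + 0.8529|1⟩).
-0.3691|100⟩ + 0.6031|101⟩ - 0.3691|110⟩ + 0.6031|111⟩

amp(|b₁b₂…⟩) = product of the factor amplitudes for bits b₁, b₂, …; only kets whose every factor amplitude is nonzero survive.
|100⟩: (1)(1/√2)(-0.522) = -0.3691
|101⟩: (1)(1/√2)(0.8529) = 0.6031
|110⟩: (1)(1/√2)(-0.522) = -0.3691
|111⟩: (1)(1/√2)(0.8529) = 0.6031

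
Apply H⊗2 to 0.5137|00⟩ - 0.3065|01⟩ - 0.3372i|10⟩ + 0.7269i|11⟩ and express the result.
(0.1036 + 0.1949i)|00⟩ + (0.4101 - 0.5321i)|01⟩ + (0.1036 - 0.1949i)|10⟩ + (0.4101 + 0.5321i)|11⟩

H⊗2 gives amp(|y⟩) = (1/2) Σ_x (−1)^(x·y) amp(|x⟩), where x·y is the number of positions in which both x and y have a 1.
|00⟩: (0.5137 - 0.3065 - 0.3372i + 0.7269i)/2 = (0.1036 + 0.1949i)
|01⟩: (0.5137 + 0.3065 - 0.3372i - 0.7269i)/2 = (0.4101 - 0.5321i)
|10⟩: (0.5137 - 0.3065 + 0.3372i - 0.7269i)/2 = (0.1036 - 0.1949i)
|11⟩: (0.5137 + 0.3065 + 0.3372i + 0.7269i)/2 = (0.4101 + 0.5321i)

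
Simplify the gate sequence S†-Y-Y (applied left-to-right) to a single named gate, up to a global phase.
S†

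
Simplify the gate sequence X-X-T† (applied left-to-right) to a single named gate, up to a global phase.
T†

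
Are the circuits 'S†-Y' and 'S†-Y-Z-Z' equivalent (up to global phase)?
Yes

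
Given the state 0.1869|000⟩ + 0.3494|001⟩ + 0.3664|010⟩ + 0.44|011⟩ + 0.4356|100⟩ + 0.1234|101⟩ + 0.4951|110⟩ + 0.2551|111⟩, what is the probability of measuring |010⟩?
0.1342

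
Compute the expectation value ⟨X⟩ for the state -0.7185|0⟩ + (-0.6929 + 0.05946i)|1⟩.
0.9957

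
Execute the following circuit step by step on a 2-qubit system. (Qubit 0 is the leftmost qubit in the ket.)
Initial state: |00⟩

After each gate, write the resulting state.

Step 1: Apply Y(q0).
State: i|10⟩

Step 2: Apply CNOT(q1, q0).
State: i|10⟩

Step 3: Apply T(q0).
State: (-1/√2 + (1/√2)i)|10⟩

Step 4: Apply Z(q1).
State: (-1/√2 + (1/√2)i)|10⟩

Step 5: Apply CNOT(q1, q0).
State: (-1/√2 + (1/√2)i)|10⟩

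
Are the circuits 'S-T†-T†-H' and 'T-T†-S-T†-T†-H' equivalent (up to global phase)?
Yes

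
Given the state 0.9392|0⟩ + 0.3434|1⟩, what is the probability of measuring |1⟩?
0.1179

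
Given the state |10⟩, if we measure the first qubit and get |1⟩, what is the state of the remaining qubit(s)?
|0⟩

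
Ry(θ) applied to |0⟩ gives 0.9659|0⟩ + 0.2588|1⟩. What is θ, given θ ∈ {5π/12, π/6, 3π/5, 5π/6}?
π/6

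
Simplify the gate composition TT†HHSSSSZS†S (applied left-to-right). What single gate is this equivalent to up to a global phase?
Z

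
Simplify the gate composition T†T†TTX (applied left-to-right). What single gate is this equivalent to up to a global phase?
X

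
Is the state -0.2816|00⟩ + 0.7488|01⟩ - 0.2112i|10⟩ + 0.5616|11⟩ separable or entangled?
Entangled

Writing the state as a|00⟩ + b|01⟩ + c|10⟩ + d|11⟩, it is a product state iff ad − bc = 0.
Here (a, b, c, d) = (-0.2816, 0.7488, -0.2112i, 0.5616): ad − bc = (-0.2816)(0.5616) − (0.7488)(-0.2112i) = (-0.1581 + 0.1581i) ≠ 0, so the state is entangled.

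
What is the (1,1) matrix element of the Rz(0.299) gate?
(0.9888 + 0.1489i)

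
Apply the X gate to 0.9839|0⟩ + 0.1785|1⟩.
0.1785|0⟩ + 0.9839|1⟩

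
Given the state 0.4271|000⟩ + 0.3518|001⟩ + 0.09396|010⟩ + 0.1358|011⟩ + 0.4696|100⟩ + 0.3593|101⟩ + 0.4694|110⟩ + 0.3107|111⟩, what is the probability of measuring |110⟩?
0.2203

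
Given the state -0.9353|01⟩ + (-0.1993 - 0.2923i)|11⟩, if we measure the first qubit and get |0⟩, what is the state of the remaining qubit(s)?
-|1⟩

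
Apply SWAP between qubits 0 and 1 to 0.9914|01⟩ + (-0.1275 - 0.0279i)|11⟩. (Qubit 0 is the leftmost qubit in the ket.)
0.9914|10⟩ + (-0.1275 - 0.0279i)|11⟩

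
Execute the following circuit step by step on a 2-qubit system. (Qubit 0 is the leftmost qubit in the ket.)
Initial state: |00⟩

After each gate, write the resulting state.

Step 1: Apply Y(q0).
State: i|10⟩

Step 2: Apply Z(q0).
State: -i|10⟩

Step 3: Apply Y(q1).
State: |11⟩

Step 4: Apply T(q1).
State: (1/√2 + (1/√2)i)|11⟩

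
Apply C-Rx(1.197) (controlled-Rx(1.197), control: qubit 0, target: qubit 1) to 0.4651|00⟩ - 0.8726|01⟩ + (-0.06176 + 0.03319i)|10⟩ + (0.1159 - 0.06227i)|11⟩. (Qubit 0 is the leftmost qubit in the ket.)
0.4651|00⟩ - 0.8726|01⟩ + (-0.08611 - 0.03788i)|10⟩ + (0.1145 - 0.01665i)|11⟩

C-Rx(1.197) leaves the control-|0⟩ kets |00⟩, |01⟩ unchanged and applies Rx(1.197) to qubit 1 on the control-|1⟩ pair (|10⟩, |11⟩).
Rx(1.197) = [[cos(θ/2), −i·sin(θ/2)], [−i·sin(θ/2), cos(θ/2)]]; θ = 1.197, cos(θ/2) ≈ 0.826182, sin(θ/2) ≈ 0.563404.
With a = amp(|10⟩) = (-0.06176 + 0.03319i) and b = amp(|11⟩) = (0.1159 - 0.06227i):
new amp(|10⟩) = (0.826182)·a + (-0.563404i)·b = (-0.08611 - 0.03788i)
new amp(|11⟩) = (-0.563404i)·a + (0.826182)·b = (0.1145 - 0.01665i)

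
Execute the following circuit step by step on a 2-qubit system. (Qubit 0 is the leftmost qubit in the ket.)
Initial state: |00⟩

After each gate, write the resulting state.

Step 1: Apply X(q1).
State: |01⟩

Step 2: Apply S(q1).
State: i|01⟩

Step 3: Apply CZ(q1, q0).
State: i|01⟩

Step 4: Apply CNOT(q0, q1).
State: i|01⟩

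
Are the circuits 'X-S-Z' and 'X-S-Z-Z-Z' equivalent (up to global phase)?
Yes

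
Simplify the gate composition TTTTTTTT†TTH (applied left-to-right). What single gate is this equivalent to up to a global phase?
H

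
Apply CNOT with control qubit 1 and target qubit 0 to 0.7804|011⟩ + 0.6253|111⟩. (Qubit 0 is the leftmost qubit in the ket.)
0.6253|011⟩ + 0.7804|111⟩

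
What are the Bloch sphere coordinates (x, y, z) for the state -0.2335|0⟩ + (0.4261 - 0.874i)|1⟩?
(-0.199, 0.4082, -0.8909)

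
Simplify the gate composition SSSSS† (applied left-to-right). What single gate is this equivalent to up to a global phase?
S†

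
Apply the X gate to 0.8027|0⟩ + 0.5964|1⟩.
0.5964|0⟩ + 0.8027|1⟩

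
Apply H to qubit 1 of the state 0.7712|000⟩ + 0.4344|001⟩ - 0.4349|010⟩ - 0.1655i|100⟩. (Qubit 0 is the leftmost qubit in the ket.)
0.2378|000⟩ + 0.3072|001⟩ + 0.8528|010⟩ + 0.3072|011⟩ - 0.117i|100⟩ - 0.117i|110⟩

H on qubit 1 mixes each pair of kets that differ only in qubit 1: amplitudes (a, b) of (|…0…⟩, |…1…⟩) become ((a + b)/√2, (a − b)/√2). Kets absent from the input have amplitude 0.
(|000⟩, |010⟩): (a, b) = (0.7712, -0.4349) → (0.2378, 0.8528)
(|001⟩, |011⟩): (a, b) = (0.4344, 0) → (0.3072, 0.3072)
(|100⟩, |110⟩): (a, b) = (-0.1655i, 0) → (-0.117i, -0.117i)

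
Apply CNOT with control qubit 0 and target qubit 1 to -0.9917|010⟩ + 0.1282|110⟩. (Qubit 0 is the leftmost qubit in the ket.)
-0.9917|010⟩ + 0.1282|100⟩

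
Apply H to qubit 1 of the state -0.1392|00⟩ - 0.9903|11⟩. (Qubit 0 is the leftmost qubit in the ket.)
-0.09843|00⟩ - 0.09843|01⟩ - 0.7002|10⟩ + 0.7002|11⟩

H on qubit 1 mixes each pair of kets that differ only in qubit 1: amplitudes (a, b) of (|…0…⟩, |…1…⟩) become ((a + b)/√2, (a − b)/√2). Kets absent from the input have amplitude 0.
(|00⟩, |01⟩): (a, b) = (-0.1392, 0) → (-0.09843, -0.09843)
(|10⟩, |11⟩): (a, b) = (0, -0.9903) → (-0.7002, 0.7002)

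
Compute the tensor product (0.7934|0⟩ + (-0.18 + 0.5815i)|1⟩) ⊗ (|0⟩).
0.7934|00⟩ + (-0.18 + 0.5815i)|10⟩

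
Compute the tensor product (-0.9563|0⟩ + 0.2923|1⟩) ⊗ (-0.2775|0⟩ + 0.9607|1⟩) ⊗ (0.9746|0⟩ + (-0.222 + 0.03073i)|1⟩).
0.2586|000⟩ + (-0.05891 + 0.008155i)|001⟩ - 0.8954|010⟩ + (0.204 - 0.02823i)|011⟩ - 0.07905|100⟩ + (0.01801 - 0.002493i)|101⟩ + 0.2737|110⟩ + (-0.06234 + 0.008629i)|111⟩

amp(|b₁b₂…⟩) = product of the factor amplitudes for bits b₁, b₂, …; only kets whose every factor amplitude is nonzero survive.
|000⟩: (-0.9563)(-0.2775)(0.9746) = 0.2586
|001⟩: (-0.9563)(-0.2775)(-0.222 + 0.03073i) = (-0.05891 + 0.008155i)
|010⟩: (-0.9563)(0.9607)(0.9746) = -0.8954
|011⟩: (-0.9563)(0.9607)(-0.222 + 0.03073i) = (0.204 - 0.02823i)
|100⟩: (0.2923)(-0.2775)(0.9746) = -0.07905
|101⟩: (0.2923)(-0.2775)(-0.222 + 0.03073i) = (0.01801 - 0.002493i)
|110⟩: (0.2923)(0.9607)(0.9746) = 0.2737
|111⟩: (0.2923)(0.9607)(-0.222 + 0.03073i) = (-0.06234 + 0.008629i)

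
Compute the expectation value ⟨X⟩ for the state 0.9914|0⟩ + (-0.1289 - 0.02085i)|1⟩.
-0.2556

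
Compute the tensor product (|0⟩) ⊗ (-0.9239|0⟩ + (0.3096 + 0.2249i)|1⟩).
-0.9239|00⟩ + (0.3096 + 0.2249i)|01⟩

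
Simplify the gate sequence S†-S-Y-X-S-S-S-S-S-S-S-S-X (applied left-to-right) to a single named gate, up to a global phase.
Y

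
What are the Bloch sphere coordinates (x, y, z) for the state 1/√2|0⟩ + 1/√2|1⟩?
(1, 0, 0)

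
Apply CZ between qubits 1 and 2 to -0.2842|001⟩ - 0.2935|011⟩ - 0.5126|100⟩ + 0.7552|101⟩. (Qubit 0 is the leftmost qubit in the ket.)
-0.2842|001⟩ + 0.2935|011⟩ - 0.5126|100⟩ + 0.7552|101⟩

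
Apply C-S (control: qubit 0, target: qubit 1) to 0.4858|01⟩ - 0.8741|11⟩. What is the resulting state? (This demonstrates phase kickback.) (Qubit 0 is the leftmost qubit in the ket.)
0.4858|01⟩ - 0.8741i|11⟩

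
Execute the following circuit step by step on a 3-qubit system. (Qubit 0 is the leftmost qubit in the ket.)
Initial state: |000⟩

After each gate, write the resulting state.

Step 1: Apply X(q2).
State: |001⟩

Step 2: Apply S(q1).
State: |001⟩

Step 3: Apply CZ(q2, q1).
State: |001⟩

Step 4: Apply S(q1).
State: |001⟩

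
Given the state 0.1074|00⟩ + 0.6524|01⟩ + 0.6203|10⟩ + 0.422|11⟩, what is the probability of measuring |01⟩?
0.4256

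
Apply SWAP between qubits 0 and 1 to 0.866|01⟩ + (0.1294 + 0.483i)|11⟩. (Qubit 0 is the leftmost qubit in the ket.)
0.866|10⟩ + (0.1294 + 0.483i)|11⟩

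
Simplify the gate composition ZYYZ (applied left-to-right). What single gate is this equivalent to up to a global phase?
I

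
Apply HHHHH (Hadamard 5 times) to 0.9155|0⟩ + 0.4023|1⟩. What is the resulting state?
0.9318|0⟩ + 0.3629|1⟩

H² = I, so H^5 = H: a single Hadamard. With (a, b) = (0.9155, 0.4023), H gives ((a + b)/√2, (a − b)/√2) = (0.9318, 0.3629).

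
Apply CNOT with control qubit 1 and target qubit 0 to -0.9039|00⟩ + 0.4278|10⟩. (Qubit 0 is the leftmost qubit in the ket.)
-0.9039|00⟩ + 0.4278|10⟩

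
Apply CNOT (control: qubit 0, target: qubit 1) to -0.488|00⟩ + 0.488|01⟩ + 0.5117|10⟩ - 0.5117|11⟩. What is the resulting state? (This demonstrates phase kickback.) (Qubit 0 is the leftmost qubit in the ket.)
-0.488|00⟩ + 0.488|01⟩ - 0.5117|10⟩ + 0.5117|11⟩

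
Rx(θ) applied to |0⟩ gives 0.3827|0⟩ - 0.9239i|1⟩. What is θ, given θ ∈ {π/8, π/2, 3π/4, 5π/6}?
3π/4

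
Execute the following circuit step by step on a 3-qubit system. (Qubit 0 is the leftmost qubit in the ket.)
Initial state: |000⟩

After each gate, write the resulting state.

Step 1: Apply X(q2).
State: |001⟩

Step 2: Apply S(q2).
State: i|001⟩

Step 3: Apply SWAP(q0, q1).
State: i|001⟩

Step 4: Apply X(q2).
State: i|000⟩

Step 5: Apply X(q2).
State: i|001⟩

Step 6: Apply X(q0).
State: i|101⟩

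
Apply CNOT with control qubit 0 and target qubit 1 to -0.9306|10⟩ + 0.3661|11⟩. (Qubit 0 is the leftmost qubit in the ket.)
0.3661|10⟩ - 0.9306|11⟩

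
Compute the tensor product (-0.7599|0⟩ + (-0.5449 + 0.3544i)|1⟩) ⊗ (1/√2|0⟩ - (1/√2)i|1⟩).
-0.5373|00⟩ + 0.5373i|01⟩ + (-0.3853 + 0.2506i)|10⟩ + (0.2506 + 0.3853i)|11⟩

amp(|b₁b₂…⟩) = product of the factor amplitudes for bits b₁, b₂, …; only kets whose every factor amplitude is nonzero survive.
|00⟩: (-0.7599)(1/√2) = -0.5373
|01⟩: (-0.7599)(-(1/√2)i) = 0.5373i
|10⟩: (-0.5449 + 0.3544i)(1/√2) = (-0.3853 + 0.2506i)
|11⟩: (-0.5449 + 0.3544i)(-(1/√2)i) = (0.2506 + 0.3853i)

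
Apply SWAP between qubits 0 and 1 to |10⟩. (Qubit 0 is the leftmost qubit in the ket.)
|01⟩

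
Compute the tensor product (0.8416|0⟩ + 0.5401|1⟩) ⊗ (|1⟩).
0.8416|01⟩ + 0.5401|11⟩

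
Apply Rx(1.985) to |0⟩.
0.5466|0⟩ - 0.8374i|1⟩

Rx(1.985) = [[cos(θ/2), −i·sin(θ/2)], [−i·sin(θ/2), cos(θ/2)]]; θ = 1.985, cos(θ/2) ≈ 0.546598, sin(θ/2) ≈ 0.837395.
With a = amp(|0⟩) = 1 and b = amp(|1⟩) = 0:
new amp(|0⟩) = (0.546598)·a + (-0.837395i)·b = 0.5466
new amp(|1⟩) = (-0.837395i)·a + (0.546598)·b = -0.8374i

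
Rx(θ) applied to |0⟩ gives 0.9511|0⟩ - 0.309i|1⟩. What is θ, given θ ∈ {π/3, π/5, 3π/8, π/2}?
π/5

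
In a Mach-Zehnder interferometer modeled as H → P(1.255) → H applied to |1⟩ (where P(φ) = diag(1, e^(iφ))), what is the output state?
(0.3447 - 0.4753i)|0⟩ + (0.6553 + 0.4753i)|1⟩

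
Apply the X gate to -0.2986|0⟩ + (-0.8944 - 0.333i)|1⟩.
(-0.8944 - 0.333i)|0⟩ - 0.2986|1⟩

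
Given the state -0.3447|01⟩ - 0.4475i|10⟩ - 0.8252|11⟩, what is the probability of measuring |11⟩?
0.681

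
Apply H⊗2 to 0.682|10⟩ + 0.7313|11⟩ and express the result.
0.7067|00⟩ - 0.02465|01⟩ - 0.7067|10⟩ + 0.02465|11⟩

H⊗2 gives amp(|y⟩) = (1/2) Σ_x (−1)^(x·y) amp(|x⟩), where x·y is the number of positions in which both x and y have a 1.
|00⟩: (0.682 + 0.7313)/2 = 0.7067
|01⟩: (0.682 - 0.7313)/2 = -0.02465
|10⟩: (-0.682 - 0.7313)/2 = -0.7067
|11⟩: (-0.682 + 0.7313)/2 = 0.02465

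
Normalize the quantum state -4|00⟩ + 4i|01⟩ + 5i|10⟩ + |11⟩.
-0.5252|00⟩ + 0.5252i|01⟩ + 0.6565i|10⟩ + 0.1313|11⟩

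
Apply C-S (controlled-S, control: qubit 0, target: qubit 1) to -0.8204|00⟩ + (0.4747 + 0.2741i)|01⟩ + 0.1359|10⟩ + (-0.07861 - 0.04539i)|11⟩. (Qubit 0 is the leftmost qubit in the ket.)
-0.8204|00⟩ + (0.4747 + 0.2741i)|01⟩ + 0.1359|10⟩ + (0.04539 - 0.07861i)|11⟩

C-S leaves the control-|0⟩ kets |00⟩, |01⟩ unchanged and applies S to qubit 1 on the control-|1⟩ pair (|10⟩, |11⟩).
S = [[1, 0], [0, i]].
With a = amp(|10⟩) = 0.1359 and b = amp(|11⟩) = (-0.07861 - 0.04539i):
new amp(|10⟩) = (1)·a = 0.1359
new amp(|11⟩) = (i)·b = (0.04539 - 0.07861i)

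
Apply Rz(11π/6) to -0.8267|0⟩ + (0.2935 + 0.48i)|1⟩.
(0.7985 + 0.214i)|0⟩ + (-0.4077 - 0.3877i)|1⟩

Rz(11π/6) = [[e^(−iθ/2), 0], [0, e^(iθ/2)]] with e^(±iθ/2) = cos(θ/2) ± i·sin(θ/2); θ = 11π/6, cos(θ/2) ≈ -0.965926, sin(θ/2) ≈ 0.258819.
With a = amp(|0⟩) = -0.8267 and b = amp(|1⟩) = (0.2935 + 0.48i):
new amp(|0⟩) = (-0.965926 - 0.258819i)·a = (0.7985 + 0.214i)
new amp(|1⟩) = (-0.965926 + 0.258819i)·b = (-0.4077 - 0.3877i)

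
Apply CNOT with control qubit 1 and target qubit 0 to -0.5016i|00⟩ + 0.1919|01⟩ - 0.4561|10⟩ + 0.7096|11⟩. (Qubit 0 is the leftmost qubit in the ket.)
-0.5016i|00⟩ + 0.7096|01⟩ - 0.4561|10⟩ + 0.1919|11⟩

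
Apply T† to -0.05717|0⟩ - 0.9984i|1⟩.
-0.05717|0⟩ + (-0.706 - 0.706i)|1⟩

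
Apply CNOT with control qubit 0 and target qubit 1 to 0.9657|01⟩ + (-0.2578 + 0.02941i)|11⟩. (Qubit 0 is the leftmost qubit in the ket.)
0.9657|01⟩ + (-0.2578 + 0.02941i)|10⟩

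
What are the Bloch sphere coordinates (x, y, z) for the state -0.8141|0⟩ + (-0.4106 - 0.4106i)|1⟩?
(0.6685, 0.6685, 0.3256)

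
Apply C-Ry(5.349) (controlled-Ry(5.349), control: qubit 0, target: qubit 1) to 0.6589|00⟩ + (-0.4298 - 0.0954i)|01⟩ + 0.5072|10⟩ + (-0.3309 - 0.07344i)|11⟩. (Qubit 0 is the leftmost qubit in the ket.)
0.6589|00⟩ + (-0.4298 - 0.0954i)|01⟩ + (-0.3039 + 0.03307i)|10⟩ + (0.5238 + 0.06557i)|11⟩

C-Ry(5.349) leaves the control-|0⟩ kets |00⟩, |01⟩ unchanged and applies Ry(5.349) to qubit 1 on the control-|1⟩ pair (|10⟩, |11⟩).
Ry(5.349) = [[cos(θ/2), −sin(θ/2)], [sin(θ/2), cos(θ/2)]]; θ = 5.349, cos(θ/2) ≈ -0.892881, sin(θ/2) ≈ 0.450292.
With a = amp(|10⟩) = 0.5072 and b = amp(|11⟩) = (-0.3309 - 0.07344i):
new amp(|10⟩) = (-0.892881)·a + (-0.450292)·b = (-0.3039 + 0.03307i)
new amp(|11⟩) = (0.450292)·a + (-0.892881)·b = (0.5238 + 0.06557i)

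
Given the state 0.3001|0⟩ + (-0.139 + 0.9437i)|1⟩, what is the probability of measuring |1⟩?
0.9099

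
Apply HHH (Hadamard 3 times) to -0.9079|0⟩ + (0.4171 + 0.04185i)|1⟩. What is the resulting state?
(-0.347 + 0.02959i)|0⟩ + (-0.9369 - 0.02959i)|1⟩

H² = I, so H^3 = H: a single Hadamard. With (a, b) = (-0.9079, (0.4171 + 0.04185i)), H gives ((a + b)/√2, (a − b)/√2) = ((-0.347 + 0.02959i), (-0.9369 - 0.02959i)).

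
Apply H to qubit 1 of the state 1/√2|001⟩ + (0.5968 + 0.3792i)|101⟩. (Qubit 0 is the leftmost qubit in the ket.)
1/2|001⟩ + 1/2|011⟩ + (0.422 + 0.2681i)|101⟩ + (0.422 + 0.2681i)|111⟩

H on qubit 1 mixes each pair of kets that differ only in qubit 1: amplitudes (a, b) of (|…0…⟩, |…1…⟩) become ((a + b)/√2, (a − b)/√2). Kets absent from the input have amplitude 0.
(|001⟩, |011⟩): (a, b) = (1/√2, 0) → (1/2, 1/2)
(|101⟩, |111⟩): (a, b) = ((0.5968 + 0.3792i), 0) → ((0.422 + 0.2681i), (0.422 + 0.2681i))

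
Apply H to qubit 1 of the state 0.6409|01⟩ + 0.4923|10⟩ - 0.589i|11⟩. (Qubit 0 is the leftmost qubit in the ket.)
0.4532|00⟩ - 0.4532|01⟩ + (0.3481 - 0.4165i)|10⟩ + (0.3481 + 0.4165i)|11⟩

H on qubit 1 mixes each pair of kets that differ only in qubit 1: amplitudes (a, b) of (|…0…⟩, |…1…⟩) become ((a + b)/√2, (a − b)/√2). Kets absent from the input have amplitude 0.
(|00⟩, |01⟩): (a, b) = (0, 0.6409) → (0.4532, -0.4532)
(|10⟩, |11⟩): (a, b) = (0.4923, -0.589i) → ((0.3481 - 0.4165i), (0.3481 + 0.4165i))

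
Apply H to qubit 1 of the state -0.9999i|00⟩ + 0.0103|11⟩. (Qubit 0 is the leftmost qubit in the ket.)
-0.707i|00⟩ - 0.707i|01⟩ + 0.007283|10⟩ - 0.007283|11⟩

H on qubit 1 mixes each pair of kets that differ only in qubit 1: amplitudes (a, b) of (|…0…⟩, |…1…⟩) become ((a + b)/√2, (a − b)/√2). Kets absent from the input have amplitude 0.
(|00⟩, |01⟩): (a, b) = (-0.9999i, 0) → (-0.707i, -0.707i)
(|10⟩, |11⟩): (a, b) = (0, 0.0103) → (0.007283, -0.007283)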